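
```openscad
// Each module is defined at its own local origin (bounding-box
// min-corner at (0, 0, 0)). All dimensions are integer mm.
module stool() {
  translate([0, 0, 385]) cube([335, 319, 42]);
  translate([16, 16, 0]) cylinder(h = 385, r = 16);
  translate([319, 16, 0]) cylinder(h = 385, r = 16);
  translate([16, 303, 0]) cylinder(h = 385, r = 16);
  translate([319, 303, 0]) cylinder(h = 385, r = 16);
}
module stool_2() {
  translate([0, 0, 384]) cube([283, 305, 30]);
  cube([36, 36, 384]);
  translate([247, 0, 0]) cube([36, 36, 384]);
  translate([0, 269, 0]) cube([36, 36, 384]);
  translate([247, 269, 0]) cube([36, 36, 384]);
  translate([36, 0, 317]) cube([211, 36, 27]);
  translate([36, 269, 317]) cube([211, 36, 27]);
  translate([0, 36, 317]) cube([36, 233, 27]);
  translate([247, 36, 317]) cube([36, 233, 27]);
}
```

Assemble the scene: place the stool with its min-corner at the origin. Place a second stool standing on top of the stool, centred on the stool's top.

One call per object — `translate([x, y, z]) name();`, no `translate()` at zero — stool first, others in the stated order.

stool();
translate([26, 7, 427]) stool_2();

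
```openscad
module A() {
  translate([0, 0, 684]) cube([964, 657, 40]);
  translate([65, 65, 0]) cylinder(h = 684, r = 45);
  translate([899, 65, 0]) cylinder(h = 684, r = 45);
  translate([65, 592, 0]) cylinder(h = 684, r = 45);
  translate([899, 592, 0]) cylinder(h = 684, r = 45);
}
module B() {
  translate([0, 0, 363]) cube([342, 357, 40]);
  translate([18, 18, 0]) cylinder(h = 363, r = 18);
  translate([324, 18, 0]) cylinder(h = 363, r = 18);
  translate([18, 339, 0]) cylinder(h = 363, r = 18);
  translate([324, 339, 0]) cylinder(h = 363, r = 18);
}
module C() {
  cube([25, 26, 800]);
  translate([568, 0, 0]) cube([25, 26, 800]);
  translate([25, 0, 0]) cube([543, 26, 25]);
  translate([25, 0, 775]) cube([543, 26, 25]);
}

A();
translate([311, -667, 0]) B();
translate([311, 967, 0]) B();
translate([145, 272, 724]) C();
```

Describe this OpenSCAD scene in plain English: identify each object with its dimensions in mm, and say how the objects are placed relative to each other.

A is a table: top 964 mm (x) × 657 mm (y), 40 mm thick, upper face at z = 724 mm, on four round legs of 90 mm diameter, each leg's bounding box inset 20 mm from the nearest pair of top edges, running from z = 0 to the bottom of the top.

B is a four-legged stool. The seat is a 342×357×40 mm slab whose top surface is at z = 403 mm; four round legs, each 36 mm in diameter, run from the floor (z = 0) to the underside of the seat, each leg's axis is inset half a diameter from the nearest pair of seat edges (so the leg's bounding box is flush with the corner).

C is a picture frame with a 543×750 mm rectangular opening (x by z) and a uniform 25 mm border on every side. Frame depth is 26 mm along y. It is built from two vertical stiles running the full outside height and two horizontal rails spanning the gap between the stiles.

Two stools sit around the table at the −y, +y sides. The picture frame is on top of the table.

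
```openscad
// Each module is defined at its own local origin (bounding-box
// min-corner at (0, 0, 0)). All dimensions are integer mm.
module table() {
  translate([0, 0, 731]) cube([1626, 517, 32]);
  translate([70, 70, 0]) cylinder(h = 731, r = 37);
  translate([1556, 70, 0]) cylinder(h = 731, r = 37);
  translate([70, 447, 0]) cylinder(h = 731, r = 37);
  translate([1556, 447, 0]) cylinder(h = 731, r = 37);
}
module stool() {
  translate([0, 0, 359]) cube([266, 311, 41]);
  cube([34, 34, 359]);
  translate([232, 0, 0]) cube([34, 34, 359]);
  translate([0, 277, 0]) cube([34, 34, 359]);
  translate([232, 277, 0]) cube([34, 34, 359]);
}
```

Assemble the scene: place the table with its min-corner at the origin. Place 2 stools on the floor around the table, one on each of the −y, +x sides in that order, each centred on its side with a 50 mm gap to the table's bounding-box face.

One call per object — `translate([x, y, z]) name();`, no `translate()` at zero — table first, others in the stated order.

table();
translate([680, -361, 0]) stool();
translate([1676, 103, 0]) stool();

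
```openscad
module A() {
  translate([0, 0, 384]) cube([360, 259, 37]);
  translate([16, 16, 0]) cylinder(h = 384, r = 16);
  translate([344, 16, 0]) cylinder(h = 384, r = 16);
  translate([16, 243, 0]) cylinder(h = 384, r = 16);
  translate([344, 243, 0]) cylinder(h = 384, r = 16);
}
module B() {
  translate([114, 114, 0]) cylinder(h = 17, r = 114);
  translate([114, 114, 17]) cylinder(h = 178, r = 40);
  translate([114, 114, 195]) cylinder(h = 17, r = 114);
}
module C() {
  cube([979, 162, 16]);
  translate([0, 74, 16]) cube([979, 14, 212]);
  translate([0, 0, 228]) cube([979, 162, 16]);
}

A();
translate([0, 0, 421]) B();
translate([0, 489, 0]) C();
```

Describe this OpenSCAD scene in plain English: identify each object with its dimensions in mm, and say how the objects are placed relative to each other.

A is a four-legged stool. The seat is 360×259 mm, 37 mm thick, top at z = 421 mm. It stands on four round legs, each 32 mm in diameter, from z = 0 to the seat underside, each leg's axis is inset half a diameter from the nearest pair of seat edges (so the leg's bounding box is flush with the corner).

B is a spool: two coaxial disc flanges of radius 114 mm and thickness 17 mm, joined by a core cylinder of radius 40 mm and height 178 mm. The lower flange rests on z = 0 and the three cylinders share a vertical axis.

C is an I-beam lying along x, 979 mm long. Overall section height 244 mm. Two flanges 162 mm wide (y) and 16 mm thick, one on the floor and one at the top; a web 14 mm thick runs between them, centred on the flange width.

The spool is on top of the stool. The I-beam is on the floor beside the stool on its +y side.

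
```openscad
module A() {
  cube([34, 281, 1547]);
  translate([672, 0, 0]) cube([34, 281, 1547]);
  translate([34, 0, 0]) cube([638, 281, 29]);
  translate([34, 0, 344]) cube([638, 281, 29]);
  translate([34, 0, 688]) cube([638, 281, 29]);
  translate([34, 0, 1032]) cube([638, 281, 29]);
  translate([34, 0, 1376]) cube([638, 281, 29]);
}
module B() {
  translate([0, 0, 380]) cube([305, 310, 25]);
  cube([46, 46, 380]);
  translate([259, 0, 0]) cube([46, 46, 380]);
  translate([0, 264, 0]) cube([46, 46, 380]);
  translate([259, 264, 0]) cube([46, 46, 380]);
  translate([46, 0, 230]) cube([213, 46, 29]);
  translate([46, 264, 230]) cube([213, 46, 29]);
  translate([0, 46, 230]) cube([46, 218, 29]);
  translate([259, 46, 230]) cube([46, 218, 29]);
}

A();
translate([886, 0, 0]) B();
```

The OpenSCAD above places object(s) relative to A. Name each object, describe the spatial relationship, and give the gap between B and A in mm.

A is a bookshelf. B is a stool. The stool is on the floor beside the bookshelf on its +x side. The gap between the stool and the bookshelf is 180 mm.

The stool's nearest face is 180 mm from the bookshelf's +x face.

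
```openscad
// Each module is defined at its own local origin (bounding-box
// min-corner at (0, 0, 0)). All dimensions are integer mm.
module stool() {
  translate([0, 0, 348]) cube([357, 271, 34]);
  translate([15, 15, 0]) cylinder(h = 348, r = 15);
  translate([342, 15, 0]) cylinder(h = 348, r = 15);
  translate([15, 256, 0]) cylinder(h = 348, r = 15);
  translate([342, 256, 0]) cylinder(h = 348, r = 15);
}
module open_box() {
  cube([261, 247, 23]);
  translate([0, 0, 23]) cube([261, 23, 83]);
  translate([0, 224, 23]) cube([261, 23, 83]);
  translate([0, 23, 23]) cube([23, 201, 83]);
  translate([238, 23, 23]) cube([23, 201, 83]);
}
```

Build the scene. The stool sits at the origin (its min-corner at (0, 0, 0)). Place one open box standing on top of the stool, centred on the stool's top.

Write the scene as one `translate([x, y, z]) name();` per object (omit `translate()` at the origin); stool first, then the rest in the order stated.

stool();
translate([48, 12, 382]) open_box();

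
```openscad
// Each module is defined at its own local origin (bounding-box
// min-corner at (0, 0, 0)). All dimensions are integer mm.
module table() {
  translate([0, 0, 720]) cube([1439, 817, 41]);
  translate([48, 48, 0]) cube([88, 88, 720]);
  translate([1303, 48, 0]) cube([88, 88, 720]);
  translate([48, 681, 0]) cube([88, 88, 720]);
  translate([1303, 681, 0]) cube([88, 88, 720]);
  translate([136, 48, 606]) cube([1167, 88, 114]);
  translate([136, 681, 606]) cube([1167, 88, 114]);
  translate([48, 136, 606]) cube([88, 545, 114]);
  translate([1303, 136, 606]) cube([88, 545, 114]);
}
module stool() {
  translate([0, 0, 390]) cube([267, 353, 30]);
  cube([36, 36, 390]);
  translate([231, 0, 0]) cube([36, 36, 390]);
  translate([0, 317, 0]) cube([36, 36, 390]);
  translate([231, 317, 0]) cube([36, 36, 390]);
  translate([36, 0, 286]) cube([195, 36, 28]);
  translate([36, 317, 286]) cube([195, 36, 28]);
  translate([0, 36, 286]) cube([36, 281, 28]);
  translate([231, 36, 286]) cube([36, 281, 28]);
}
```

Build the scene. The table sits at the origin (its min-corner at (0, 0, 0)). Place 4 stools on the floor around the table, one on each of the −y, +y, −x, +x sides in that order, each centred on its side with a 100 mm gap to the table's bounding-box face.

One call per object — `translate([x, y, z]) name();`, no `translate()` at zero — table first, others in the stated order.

table();
translate([586, -453, 0]) stool();
translate([586, 917, 0]) stool();
translate([-367, 232, 0]) stool();
translate([1539, 232, 0]) stool();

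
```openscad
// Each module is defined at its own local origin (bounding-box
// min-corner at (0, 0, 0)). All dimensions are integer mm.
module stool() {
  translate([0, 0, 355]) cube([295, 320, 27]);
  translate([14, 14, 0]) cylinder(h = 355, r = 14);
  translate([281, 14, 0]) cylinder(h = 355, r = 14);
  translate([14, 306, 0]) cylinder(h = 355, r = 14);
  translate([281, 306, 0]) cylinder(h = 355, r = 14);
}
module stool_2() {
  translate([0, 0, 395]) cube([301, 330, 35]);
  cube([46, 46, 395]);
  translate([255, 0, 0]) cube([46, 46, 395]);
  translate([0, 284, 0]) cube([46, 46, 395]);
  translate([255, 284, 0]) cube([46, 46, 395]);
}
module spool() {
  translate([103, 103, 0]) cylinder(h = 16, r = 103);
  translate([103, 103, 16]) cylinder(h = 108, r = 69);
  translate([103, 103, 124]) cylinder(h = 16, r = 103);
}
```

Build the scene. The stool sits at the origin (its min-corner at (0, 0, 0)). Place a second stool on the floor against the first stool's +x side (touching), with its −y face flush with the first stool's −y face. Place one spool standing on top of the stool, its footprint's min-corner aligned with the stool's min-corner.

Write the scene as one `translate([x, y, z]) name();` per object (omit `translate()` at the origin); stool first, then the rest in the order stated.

stool();
translate([295, 0, 0]) stool_2();
translate([0, 0, 382]) spool();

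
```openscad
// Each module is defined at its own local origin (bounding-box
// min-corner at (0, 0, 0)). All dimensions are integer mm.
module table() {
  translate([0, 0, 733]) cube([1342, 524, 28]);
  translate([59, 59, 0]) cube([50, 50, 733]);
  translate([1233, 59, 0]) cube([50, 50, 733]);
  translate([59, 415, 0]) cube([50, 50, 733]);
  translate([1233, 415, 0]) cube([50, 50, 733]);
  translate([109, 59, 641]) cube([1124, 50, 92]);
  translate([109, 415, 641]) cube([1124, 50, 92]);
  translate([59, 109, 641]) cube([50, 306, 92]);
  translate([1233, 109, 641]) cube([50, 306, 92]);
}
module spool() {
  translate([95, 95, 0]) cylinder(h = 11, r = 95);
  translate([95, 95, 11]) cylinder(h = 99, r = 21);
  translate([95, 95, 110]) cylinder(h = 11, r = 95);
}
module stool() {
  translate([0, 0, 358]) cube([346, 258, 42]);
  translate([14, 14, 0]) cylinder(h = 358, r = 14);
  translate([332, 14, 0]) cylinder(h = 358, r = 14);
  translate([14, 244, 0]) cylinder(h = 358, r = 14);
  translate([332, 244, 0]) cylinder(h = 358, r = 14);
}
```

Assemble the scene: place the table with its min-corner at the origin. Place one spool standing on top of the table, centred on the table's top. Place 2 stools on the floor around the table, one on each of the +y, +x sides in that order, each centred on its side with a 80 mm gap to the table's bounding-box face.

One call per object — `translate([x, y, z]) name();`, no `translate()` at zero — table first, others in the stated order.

table();
translate([576, 167, 761]) spool();
translate([498, 604, 0]) stool();
translate([1422, 133, 0]) stool();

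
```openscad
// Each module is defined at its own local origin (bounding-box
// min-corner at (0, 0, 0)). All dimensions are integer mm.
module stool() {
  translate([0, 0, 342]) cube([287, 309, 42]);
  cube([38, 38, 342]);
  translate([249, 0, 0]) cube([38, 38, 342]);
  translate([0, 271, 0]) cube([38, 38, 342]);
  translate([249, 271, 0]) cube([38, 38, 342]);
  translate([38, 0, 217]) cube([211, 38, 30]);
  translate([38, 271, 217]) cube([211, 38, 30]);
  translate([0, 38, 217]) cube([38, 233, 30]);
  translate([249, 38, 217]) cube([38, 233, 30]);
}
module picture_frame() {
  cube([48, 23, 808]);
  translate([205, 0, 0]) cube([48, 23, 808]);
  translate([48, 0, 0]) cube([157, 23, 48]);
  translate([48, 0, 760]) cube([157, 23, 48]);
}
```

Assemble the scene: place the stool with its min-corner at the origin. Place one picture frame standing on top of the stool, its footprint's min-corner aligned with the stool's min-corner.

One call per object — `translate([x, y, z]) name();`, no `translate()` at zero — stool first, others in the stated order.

stool();
translate([0, 0, 384]) picture_frame();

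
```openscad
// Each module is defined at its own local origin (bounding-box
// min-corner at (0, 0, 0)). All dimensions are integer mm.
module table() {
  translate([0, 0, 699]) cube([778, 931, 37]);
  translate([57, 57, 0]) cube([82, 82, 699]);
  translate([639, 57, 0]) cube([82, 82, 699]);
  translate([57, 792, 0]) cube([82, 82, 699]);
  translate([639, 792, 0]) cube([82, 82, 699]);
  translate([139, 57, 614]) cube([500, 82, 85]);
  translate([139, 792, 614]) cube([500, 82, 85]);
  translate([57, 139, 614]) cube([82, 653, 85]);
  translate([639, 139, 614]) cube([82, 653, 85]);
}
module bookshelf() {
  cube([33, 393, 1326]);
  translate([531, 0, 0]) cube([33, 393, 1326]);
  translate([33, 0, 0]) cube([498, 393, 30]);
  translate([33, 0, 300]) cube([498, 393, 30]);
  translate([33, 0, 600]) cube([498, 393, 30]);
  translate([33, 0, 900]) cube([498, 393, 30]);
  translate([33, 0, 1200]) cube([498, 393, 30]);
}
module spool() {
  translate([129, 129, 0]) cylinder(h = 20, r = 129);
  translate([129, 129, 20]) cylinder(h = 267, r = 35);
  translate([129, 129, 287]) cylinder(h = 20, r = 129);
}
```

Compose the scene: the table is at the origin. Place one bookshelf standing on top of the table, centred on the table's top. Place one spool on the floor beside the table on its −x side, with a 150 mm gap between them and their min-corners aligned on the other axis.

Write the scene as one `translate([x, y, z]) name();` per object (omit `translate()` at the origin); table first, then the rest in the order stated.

table();
translate([107, 269, 736]) bookshelf();
translate([-408, 0, 0]) spool();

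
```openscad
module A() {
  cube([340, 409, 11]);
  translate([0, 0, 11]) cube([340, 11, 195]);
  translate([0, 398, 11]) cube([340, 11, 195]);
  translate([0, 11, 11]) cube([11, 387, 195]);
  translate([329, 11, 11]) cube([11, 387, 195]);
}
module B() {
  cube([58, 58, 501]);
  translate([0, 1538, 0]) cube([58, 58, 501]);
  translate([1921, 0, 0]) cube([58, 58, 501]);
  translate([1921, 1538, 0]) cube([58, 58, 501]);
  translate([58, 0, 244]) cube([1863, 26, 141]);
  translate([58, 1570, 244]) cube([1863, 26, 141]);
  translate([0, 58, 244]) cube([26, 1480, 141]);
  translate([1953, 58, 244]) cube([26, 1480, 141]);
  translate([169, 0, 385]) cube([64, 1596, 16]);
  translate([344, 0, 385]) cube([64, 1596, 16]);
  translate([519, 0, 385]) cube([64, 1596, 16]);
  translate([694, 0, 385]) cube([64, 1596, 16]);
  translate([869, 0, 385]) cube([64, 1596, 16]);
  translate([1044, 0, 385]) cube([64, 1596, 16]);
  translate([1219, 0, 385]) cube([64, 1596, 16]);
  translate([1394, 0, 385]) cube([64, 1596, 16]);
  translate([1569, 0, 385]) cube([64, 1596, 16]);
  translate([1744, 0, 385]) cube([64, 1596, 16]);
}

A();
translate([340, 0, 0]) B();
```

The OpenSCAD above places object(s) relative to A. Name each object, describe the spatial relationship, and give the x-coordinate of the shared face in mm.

The open box's +x face and the bed frame's −x face are both at x = 340 mm.

A is an open box. B is a bed frame. The bed frame is against the open box's +x side, with their −y faces flush. The x-coordinate of the shared face is 340 mm.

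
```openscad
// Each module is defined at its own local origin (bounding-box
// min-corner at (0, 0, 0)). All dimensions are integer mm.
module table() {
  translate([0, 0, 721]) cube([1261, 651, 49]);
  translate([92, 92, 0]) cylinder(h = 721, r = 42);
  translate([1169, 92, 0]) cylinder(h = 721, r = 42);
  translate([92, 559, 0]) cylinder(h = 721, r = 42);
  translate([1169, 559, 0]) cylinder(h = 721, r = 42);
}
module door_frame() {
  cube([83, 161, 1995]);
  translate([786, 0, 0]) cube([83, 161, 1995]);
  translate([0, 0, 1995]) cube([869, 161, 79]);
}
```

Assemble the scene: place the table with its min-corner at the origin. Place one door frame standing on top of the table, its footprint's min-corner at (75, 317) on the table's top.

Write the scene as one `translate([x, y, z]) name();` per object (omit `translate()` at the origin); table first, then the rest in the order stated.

table();
translate([75, 317, 770]) door_frame();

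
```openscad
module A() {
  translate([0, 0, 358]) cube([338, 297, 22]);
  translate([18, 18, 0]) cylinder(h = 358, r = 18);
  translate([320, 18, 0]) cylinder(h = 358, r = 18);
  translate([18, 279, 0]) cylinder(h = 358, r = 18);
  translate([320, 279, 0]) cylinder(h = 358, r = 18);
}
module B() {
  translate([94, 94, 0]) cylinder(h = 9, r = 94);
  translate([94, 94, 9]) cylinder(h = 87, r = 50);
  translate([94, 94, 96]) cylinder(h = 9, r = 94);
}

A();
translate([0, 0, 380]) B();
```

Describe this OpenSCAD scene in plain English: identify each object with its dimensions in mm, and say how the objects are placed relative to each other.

A is a four-legged stool. The seat is 338×297 mm, 22 mm thick, top at z = 380 mm. It stands on four round legs, each 36 mm in diameter, from z = 0 to the seat underside, each leg's axis is inset half a diameter from the nearest pair of seat edges (so the leg's bounding box is flush with the corner).

B is a spool: two coaxial disc flanges of radius 94 mm and thickness 9 mm, joined by a core cylinder of radius 50 mm and height 87 mm. The lower flange rests on z = 0 and the three cylinders share a vertical axis.

The spool is on top of the stool.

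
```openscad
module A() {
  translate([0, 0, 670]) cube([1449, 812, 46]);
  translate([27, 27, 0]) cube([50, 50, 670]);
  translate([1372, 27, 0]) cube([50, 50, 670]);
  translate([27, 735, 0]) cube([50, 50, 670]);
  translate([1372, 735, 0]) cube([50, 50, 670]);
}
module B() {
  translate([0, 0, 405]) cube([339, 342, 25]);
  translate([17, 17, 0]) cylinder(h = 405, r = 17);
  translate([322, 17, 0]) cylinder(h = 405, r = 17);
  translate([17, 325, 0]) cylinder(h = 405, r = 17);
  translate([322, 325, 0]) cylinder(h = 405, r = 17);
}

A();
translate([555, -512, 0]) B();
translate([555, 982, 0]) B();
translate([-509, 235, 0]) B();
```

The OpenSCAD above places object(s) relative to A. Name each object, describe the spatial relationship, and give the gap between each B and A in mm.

Each stool's nearest face is 170 mm from the table's bounding box.

A is a table. B is a stool. Three stools sit around the table at the −y, +y, −x sides. The gap between each stool and the table is 170 mm.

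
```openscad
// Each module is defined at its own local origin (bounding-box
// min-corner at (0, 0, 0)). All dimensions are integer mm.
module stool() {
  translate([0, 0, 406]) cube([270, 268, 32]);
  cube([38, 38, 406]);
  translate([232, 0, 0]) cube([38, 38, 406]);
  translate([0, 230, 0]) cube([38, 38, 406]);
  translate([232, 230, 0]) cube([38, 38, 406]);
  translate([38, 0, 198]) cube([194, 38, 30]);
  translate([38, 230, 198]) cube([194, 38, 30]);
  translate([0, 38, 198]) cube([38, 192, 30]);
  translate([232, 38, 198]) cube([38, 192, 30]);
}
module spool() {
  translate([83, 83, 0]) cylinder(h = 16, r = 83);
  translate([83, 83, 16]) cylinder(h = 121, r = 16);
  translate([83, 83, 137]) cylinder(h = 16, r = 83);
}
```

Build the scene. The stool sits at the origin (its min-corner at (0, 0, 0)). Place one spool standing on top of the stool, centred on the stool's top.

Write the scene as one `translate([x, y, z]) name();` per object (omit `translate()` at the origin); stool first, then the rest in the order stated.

stool();
translate([52, 51, 438]) spool();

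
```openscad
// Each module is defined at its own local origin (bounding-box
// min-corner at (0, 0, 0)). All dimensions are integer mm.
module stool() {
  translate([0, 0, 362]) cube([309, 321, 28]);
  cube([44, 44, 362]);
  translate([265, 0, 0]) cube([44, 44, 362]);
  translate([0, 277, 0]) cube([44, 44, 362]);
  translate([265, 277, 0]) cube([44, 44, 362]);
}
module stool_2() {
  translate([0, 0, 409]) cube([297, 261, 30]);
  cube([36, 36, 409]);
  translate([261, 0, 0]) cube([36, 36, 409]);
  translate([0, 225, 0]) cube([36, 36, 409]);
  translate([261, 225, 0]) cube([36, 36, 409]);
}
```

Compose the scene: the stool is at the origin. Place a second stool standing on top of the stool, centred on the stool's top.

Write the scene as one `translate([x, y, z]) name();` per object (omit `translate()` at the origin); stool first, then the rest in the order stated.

stool();
translate([6, 30, 390]) stool_2();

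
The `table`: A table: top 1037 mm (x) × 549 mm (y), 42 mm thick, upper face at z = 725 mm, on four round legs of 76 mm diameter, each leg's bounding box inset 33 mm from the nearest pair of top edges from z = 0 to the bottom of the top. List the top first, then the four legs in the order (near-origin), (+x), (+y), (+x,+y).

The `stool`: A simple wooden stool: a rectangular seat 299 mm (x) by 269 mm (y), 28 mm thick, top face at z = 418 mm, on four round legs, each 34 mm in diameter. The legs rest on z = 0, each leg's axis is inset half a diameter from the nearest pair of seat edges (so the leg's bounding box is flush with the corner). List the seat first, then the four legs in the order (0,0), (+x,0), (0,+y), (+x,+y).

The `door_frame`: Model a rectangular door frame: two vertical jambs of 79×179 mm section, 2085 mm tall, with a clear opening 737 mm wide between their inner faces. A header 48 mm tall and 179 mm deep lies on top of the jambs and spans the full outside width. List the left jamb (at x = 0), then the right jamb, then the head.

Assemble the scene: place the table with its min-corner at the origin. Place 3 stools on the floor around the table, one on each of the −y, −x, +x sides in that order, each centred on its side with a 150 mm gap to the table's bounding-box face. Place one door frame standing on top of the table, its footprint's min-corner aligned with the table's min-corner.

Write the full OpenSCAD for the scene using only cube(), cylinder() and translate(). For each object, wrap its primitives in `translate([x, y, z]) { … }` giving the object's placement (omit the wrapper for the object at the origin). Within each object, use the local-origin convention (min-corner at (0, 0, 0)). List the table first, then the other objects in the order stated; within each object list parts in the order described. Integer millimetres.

translate([0, 0, 683]) cube([1037, 549, 42]);
translate([71, 71, 0]) cylinder(h = 683, r = 38);
translate([966, 71, 0]) cylinder(h = 683, r = 38);
translate([71, 478, 0]) cylinder(h = 683, r = 38);
translate([966, 478, 0]) cylinder(h = 683, r = 38);
translate([369, -419, 0]) {
  translate([0, 0, 390]) cube([299, 269, 28]);
  translate([17, 17, 0]) cylinder(h = 390, r = 17);
  translate([282, 17, 0]) cylinder(h = 390, r = 17);
  translate([17, 252, 0]) cylinder(h = 390, r = 17);
  translate([282, 252, 0]) cylinder(h = 390, r = 17);
}
translate([-449, 140, 0]) {
  translate([0, 0, 390]) cube([299, 269, 28]);
  translate([17, 17, 0]) cylinder(h = 390, r = 17);
  translate([282, 17, 0]) cylinder(h = 390, r = 17);
  translate([17, 252, 0]) cylinder(h = 390, r = 17);
  translate([282, 252, 0]) cylinder(h = 390, r = 17);
}
translate([1187, 140, 0]) {
  translate([0, 0, 390]) cube([299, 269, 28]);
  translate([17, 17, 0]) cylinder(h = 390, r = 17);
  translate([282, 17, 0]) cylinder(h = 390, r = 17);
  translate([17, 252, 0]) cylinder(h = 390, r = 17);
  translate([282, 252, 0]) cylinder(h = 390, r = 17);
}
translate([0, 0, 725]) {
  cube([79, 179, 2085]);
  translate([816, 0, 0]) cube([79, 179, 2085]);
  translate([0, 0, 2085]) cube([895, 179, 48]);
}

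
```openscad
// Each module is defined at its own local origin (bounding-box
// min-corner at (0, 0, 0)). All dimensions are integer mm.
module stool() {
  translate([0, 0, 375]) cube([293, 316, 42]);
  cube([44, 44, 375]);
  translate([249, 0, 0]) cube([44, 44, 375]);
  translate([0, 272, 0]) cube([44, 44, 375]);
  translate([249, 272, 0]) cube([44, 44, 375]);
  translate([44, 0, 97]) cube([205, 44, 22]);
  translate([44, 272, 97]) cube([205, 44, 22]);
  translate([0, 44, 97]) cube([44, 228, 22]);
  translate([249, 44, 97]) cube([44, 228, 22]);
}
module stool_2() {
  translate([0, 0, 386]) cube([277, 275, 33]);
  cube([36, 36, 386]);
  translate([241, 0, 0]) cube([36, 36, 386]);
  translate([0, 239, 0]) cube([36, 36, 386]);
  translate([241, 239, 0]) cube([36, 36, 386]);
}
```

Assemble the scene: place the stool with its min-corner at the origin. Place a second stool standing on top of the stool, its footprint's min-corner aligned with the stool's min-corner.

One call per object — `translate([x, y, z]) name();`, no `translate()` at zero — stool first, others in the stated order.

stool();
translate([0, 0, 417]) stool_2();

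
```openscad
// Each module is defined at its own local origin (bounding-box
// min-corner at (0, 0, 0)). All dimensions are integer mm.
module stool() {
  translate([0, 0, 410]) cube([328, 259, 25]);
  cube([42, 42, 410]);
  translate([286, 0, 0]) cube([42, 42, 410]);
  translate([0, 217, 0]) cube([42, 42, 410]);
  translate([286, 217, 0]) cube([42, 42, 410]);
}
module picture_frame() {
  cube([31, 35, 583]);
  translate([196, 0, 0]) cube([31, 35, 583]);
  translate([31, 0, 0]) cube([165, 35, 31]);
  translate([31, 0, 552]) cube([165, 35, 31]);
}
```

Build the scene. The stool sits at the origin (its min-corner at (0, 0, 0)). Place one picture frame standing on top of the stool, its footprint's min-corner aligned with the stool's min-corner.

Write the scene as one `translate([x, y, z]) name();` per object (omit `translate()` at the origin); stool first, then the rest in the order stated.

stool();
translate([0, 0, 435]) picture_frame();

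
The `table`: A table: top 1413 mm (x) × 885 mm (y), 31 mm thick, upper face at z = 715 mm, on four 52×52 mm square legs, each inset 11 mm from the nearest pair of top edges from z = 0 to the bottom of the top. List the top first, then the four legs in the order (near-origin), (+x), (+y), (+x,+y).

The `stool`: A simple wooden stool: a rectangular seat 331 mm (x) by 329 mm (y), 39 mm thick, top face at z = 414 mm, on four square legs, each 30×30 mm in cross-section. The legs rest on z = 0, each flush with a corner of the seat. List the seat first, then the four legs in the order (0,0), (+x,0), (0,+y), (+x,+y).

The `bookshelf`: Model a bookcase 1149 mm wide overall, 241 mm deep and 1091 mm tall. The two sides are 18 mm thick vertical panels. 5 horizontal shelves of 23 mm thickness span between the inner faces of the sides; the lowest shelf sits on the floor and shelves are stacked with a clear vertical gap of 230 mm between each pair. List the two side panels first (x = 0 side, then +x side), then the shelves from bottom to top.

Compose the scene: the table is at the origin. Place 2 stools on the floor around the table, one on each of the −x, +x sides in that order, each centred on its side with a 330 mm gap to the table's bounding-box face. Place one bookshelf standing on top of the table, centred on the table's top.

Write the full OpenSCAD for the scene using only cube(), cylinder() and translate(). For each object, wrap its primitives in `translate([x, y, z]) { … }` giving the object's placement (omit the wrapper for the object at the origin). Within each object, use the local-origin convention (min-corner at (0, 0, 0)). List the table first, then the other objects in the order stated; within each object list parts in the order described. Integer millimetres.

translate([0, 0, 684]) cube([1413, 885, 31]);
translate([11, 11, 0]) cube([52, 52, 684]);
translate([1350, 11, 0]) cube([52, 52, 684]);
translate([11, 822, 0]) cube([52, 52, 684]);
translate([1350, 822, 0]) cube([52, 52, 684]);
translate([-661, 278, 0]) {
  translate([0, 0, 375]) cube([331, 329, 39]);
  cube([30, 30, 375]);
  translate([301, 0, 0]) cube([30, 30, 375]);
  translate([0, 299, 0]) cube([30, 30, 375]);
  translate([301, 299, 0]) cube([30, 30, 375]);
}
translate([1743, 278, 0]) {
  translate([0, 0, 375]) cube([331, 329, 39]);
  cube([30, 30, 375]);
  translate([301, 0, 0]) cube([30, 30, 375]);
  translate([0, 299, 0]) cube([30, 30, 375]);
  translate([301, 299, 0]) cube([30, 30, 375]);
}
translate([132, 322, 715]) {
  cube([18, 241, 1091]);
  translate([1131, 0, 0]) cube([18, 241, 1091]);
  translate([18, 0, 0]) cube([1113, 241, 23]);
  translate([18, 0, 253]) cube([1113, 241, 23]);
  translate([18, 0, 506]) cube([1113, 241, 23]);
  translate([18, 0, 759]) cube([1113, 241, 23]);
  translate([18, 0, 1012]) cube([1113, 241, 23]);
}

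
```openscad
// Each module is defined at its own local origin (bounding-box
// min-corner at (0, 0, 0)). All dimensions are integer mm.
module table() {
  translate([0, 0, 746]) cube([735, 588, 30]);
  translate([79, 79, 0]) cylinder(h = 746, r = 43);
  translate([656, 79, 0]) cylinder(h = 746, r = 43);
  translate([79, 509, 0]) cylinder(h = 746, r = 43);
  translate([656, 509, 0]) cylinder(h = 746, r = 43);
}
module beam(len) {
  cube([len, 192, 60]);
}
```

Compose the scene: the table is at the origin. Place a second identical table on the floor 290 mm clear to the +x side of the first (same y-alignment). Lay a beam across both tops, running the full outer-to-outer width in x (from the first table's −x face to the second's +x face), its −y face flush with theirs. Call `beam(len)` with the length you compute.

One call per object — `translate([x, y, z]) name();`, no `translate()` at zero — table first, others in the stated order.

table();
translate([1025, 0, 0]) table();
translate([0, 0, 776]) beam(1760);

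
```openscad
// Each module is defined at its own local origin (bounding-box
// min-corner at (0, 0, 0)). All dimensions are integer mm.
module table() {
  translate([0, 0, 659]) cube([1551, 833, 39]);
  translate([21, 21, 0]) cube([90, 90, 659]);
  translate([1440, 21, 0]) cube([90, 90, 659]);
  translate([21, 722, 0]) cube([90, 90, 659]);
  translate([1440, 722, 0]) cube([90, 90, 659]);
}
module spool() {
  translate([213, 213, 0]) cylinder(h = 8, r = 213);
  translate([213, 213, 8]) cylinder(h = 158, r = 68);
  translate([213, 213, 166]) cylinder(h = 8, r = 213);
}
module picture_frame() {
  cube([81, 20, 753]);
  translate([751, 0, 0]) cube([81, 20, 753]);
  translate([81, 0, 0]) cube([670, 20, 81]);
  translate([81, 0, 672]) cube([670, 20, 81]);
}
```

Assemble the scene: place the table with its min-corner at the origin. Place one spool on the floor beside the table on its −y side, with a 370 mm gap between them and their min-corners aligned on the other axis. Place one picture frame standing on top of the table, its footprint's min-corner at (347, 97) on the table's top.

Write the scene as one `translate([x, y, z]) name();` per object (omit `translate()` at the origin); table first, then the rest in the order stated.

table();
translate([0, -796, 0]) spool();
translate([347, 97, 698]) picture_frame();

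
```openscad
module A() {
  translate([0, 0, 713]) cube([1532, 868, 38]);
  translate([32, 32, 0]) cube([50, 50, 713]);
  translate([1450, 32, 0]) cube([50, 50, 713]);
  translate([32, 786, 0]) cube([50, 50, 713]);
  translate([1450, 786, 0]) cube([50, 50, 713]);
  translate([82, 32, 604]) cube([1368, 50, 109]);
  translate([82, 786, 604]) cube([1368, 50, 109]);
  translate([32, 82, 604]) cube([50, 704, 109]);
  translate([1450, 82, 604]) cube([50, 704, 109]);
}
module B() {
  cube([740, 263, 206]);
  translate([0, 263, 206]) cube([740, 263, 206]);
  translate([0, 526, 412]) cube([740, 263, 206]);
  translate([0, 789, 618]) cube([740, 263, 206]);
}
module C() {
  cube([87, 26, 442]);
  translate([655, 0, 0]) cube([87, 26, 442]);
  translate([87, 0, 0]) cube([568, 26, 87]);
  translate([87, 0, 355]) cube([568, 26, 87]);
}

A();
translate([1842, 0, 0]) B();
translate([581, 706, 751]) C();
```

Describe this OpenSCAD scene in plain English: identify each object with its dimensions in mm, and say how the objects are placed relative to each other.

A is a table with a 1532×868 mm rectangular top, 38 mm thick, top surface at z = 751 mm, supported by four 50×50 mm square legs, each inset 32 mm from the nearest pair of top edges, running from the floor. Four apron rails, 50 mm thick and 109 mm tall, run between adjacent legs with their top edges flush with the underside of the top and their outer faces flush with the legs' outer faces.

B is a run of 4 identical solid stair steps. Each tread is 740×263 mm and each step block is 206 mm high. Step 1 rests on the floor; step k is offset from step 1 by (k−1)×263 mm in y and (k−1)×206 mm in z.

C is a picture frame with a 568×268 mm rectangular opening (x by z) and a uniform 87 mm border on every side. Frame depth is 26 mm along y. It is built from two vertical stiles running the full outside height and two horizontal rails spanning the gap between the stiles.

The staircase is on the floor beside the table on its +x side. The picture frame is on top of the table.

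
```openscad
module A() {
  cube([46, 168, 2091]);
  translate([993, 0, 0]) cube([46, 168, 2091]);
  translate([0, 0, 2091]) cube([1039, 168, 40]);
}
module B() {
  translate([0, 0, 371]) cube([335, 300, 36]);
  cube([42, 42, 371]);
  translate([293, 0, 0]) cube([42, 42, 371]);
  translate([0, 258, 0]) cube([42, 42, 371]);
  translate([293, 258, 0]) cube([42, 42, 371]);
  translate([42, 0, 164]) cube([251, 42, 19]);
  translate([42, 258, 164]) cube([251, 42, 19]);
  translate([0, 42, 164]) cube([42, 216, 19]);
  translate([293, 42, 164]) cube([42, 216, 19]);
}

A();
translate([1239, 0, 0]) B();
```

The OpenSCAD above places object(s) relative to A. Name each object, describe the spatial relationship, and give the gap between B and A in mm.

A is a door frame. B is a stool. The stool is on the floor beside the door frame on its +x side. The gap between the stool and the door frame is 200 mm.

The stool's nearest face is 200 mm from the door frame's +x face.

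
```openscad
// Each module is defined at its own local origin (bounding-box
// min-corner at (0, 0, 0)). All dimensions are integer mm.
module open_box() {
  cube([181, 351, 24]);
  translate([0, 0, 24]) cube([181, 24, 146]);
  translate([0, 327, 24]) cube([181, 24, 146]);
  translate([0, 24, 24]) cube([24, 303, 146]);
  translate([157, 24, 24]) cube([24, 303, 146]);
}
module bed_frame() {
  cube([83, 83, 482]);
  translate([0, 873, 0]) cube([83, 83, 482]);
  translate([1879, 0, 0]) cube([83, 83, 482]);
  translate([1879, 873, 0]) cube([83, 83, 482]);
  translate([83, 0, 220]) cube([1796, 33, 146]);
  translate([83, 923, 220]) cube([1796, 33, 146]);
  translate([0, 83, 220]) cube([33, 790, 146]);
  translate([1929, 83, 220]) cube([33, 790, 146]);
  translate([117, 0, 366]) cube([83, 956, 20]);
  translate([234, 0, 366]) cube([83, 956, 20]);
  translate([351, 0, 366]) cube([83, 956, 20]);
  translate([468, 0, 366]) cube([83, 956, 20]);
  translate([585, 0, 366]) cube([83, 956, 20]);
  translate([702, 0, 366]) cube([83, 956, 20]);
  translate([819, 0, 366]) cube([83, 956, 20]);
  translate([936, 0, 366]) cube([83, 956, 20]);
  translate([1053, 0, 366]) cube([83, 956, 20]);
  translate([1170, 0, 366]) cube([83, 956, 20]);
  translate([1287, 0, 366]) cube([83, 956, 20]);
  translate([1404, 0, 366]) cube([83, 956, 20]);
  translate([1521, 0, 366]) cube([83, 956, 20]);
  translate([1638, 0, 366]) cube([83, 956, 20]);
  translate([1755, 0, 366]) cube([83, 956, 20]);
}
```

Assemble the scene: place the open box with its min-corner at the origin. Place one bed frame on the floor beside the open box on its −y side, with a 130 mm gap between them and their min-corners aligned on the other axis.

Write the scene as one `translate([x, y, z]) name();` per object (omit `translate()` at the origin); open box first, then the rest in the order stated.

open_box();
translate([0, -1086, 0]) bed_frame();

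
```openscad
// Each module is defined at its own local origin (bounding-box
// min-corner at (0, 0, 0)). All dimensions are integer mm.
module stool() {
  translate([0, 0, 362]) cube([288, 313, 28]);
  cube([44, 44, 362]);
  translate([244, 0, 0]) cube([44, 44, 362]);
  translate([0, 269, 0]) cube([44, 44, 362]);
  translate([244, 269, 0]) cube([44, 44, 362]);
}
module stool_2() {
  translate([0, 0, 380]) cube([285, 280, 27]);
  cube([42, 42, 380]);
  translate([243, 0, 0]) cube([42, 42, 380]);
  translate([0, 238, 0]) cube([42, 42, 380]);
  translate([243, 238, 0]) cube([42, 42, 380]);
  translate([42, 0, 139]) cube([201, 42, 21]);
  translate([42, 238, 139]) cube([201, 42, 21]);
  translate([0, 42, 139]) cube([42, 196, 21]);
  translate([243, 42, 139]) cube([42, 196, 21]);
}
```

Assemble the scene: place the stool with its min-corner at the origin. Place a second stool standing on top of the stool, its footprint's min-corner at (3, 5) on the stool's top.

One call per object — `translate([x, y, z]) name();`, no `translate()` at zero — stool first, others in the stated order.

stool();
translate([3, 5, 390]) stool_2();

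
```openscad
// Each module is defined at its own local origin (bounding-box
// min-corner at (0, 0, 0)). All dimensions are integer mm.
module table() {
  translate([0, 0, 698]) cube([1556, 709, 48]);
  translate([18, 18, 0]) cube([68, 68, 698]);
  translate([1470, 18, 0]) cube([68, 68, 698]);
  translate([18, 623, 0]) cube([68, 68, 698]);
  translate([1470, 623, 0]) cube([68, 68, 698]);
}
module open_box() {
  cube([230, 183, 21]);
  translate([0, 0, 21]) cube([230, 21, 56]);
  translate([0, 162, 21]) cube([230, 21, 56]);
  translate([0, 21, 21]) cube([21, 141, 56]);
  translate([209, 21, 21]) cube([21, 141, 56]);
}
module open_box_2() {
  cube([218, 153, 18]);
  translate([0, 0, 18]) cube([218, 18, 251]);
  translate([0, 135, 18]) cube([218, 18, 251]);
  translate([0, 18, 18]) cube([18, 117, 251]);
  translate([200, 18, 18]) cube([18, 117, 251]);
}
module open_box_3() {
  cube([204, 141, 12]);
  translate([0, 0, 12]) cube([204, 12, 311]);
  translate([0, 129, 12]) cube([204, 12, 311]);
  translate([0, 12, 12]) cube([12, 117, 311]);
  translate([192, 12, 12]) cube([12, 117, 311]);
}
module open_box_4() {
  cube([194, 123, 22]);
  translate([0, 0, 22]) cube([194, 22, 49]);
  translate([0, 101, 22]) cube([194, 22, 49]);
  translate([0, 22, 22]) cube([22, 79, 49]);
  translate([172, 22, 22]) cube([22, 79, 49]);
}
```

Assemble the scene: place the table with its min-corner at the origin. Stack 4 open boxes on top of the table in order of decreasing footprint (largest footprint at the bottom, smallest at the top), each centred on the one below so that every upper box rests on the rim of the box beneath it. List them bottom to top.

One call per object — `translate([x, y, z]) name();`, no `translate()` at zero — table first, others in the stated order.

table();
translate([663, 263, 746]) open_box();
translate([669, 278, 823]) open_box_2();
translate([676, 284, 1092]) open_box_3();
translate([681, 293, 1415]) open_box_4();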